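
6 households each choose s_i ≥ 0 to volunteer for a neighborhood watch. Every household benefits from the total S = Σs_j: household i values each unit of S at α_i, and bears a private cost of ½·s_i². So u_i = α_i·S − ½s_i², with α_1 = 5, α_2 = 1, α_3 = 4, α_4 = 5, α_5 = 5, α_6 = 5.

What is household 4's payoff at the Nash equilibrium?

112.5

Household i's FOC: ∂u_i/∂s_i = α_i − s_i = 0, so s_i* = α_i.
NE contributions = (5, 1, 4, 5, 5, 5); S = 25.
u_4 = α_4·S − ½·(s_4)² = 5·25 − ½·5² = 112.5.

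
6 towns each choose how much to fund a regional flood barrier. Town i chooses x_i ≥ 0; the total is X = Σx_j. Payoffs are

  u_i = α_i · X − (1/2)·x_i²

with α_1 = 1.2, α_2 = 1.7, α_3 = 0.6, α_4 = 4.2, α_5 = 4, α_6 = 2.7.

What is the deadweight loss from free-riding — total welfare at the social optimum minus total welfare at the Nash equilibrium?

Town i's FOC: ∂u_i/∂x_i = α_i − x_i = 0, so x_i* = α_i.
NE contributions = (1.2, 1.7, 0.6, 4.2, 4, 2.7); X = 14.4.
W^NE = (Σα)·X − ½Σα_i² = 14.4² − ½·45.62 = 184.55.
Planner sets x_i = Σα_j = 14.4 for every i, so X^SO = 6·14.4 = 86.4.
W^SO = (Σα)·X^SO − ½·6·(Σα)² = (6/2)·14.4² = 622.08.
Deadweight loss = W^SO − W^NE = 437.53.

437.53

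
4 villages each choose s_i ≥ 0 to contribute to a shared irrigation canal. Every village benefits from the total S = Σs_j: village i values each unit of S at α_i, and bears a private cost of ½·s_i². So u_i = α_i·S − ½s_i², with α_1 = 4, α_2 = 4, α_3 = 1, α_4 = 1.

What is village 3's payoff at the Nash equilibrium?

9.5

Village i's FOC: ∂u_i/∂s_i = α_i − s_i = 0, so s_i* = α_i.
NE contributions = (4, 4, 1, 1); S = 10.
u_3 = α_3·S − ½·(s_3)² = 1·10 − ½·1² = 9.5.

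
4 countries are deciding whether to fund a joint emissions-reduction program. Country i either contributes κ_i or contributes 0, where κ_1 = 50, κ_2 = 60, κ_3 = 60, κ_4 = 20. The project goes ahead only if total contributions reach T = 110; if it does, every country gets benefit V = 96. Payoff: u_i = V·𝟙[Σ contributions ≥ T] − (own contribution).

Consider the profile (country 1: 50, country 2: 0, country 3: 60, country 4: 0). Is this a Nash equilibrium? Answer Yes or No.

Yes

Total = 110 ≥ 110: provided.
Country 1 (pledges 50, payoff 46): dropping to 0 → total 60, payoff 0. No gain.
Country 2 (pledges 0, payoff 96): pledging 60 → total 170, payoff 36. No gain.
Country 3 (pledges 60, payoff 36): dropping to 0 → total 50, payoff 0. No gain.
Country 4 (pledges 0, payoff 96): pledging 20 → total 130, payoff 76. No gain.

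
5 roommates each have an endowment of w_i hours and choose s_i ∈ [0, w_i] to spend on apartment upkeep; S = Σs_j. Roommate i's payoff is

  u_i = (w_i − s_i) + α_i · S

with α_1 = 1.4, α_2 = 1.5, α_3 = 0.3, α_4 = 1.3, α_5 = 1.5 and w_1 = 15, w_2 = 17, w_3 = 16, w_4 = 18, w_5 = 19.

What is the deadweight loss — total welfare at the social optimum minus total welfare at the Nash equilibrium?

80

∂u_i/∂s_i = α_i − 1, so roommate i contributes w_i if α_i > 1, else 0.
α_i > 1 for i ∈ {1, 2, 4, 5}; NE contributions (15, 17, 0, 18, 19), S = 69.
W^NE = Σw_i − S^NE + (Σα_i)·S^NE = 85 + 5·69 = 430.
Planner: ∂(Σu_j)/∂s_i = Σα_j − 1 = 5 > 0, so everyone contributes w_i; S^SO = 85, W^SO = 85 + 5·85 = 510.
Deadweight loss = 80.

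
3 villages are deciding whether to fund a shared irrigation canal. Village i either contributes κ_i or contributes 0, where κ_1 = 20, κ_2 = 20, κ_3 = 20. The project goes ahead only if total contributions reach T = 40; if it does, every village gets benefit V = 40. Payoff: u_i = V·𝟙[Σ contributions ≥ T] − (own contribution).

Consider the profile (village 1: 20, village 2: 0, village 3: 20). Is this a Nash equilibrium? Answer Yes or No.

Yes

Total = 40 ≥ 40: provided.
Village 1 (pledges 20, payoff 20): dropping to 0 → total 20, payoff 0. No gain.
Village 2 (pledges 0, payoff 40): pledging 20 → total 60, payoff 20. No gain.
Village 3 (pledges 20, payoff 20): dropping to 0 → total 20, payoff 0. No gain.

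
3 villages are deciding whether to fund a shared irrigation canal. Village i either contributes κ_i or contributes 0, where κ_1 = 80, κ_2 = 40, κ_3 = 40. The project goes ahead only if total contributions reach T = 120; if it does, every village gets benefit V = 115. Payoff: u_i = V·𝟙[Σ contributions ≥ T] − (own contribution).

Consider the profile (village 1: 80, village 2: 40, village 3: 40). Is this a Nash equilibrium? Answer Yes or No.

Total = 160 ≥ 120: provided.
Village 1 (pledges 80, payoff 35): dropping to 0 → total 80, payoff 0. No gain.
Village 2 (pledges 40, payoff 75): dropping to 0 → total 120, payoff 115. Profitable deviation.

No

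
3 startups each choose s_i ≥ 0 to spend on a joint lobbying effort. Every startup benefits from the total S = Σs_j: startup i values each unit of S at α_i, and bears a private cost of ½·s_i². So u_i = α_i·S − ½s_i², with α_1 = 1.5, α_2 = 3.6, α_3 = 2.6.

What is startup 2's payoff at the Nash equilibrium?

Startup i's FOC: ∂u_i/∂s_i = α_i − s_i = 0, so s_i* = α_i.
NE contributions = (1.5, 3.6, 2.6); S = 7.7.
u_2 = α_2·S − ½·(s_2)² = 3.6·7.7 − ½·3.6² = 21.24.

21.24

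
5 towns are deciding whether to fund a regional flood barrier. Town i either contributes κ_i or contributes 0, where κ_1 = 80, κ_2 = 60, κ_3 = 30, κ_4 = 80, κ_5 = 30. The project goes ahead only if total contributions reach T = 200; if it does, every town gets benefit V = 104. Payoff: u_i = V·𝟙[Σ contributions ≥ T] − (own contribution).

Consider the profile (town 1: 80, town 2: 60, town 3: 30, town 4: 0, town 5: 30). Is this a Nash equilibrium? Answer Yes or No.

Total = 200 ≥ 200: provided.
Town 1 (pledges 80, payoff 24): dropping to 0 → total 120, payoff 0. No gain.
Town 2 (pledges 60, payoff 44): dropping to 0 → total 140, payoff 0. No gain.
Town 3 (pledges 30, payoff 74): dropping to 0 → total 170, payoff 0. No gain.
Town 4 (pledges 0, payoff 104): pledging 80 → total 280, payoff 24. No gain.
Town 5 (pledges 30, payoff 74): dropping to 0 → total 170, payoff 0. No gain.

Yes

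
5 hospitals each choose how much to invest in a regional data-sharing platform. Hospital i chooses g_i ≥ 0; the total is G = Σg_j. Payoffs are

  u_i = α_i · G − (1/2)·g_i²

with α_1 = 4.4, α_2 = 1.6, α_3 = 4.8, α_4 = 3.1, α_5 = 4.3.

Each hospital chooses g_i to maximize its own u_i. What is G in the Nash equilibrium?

18.2

Hospital i's FOC: ∂u_i/∂g_i = α_i − g_i = 0, so g_i* = α_i.
NE contributions = (4.4, 1.6, 4.8, 3.1, 4.3); G = 18.2.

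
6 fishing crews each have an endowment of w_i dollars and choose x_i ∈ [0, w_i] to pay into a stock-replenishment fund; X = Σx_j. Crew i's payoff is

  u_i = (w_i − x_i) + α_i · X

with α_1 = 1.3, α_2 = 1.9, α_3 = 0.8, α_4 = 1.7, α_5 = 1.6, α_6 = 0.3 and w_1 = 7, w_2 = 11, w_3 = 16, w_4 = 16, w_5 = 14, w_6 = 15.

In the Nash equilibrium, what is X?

∂u_i/∂x_i = α_i − 1, so crew i contributes w_i if α_i > 1, else 0.
α_i > 1 for i ∈ {1, 2, 4, 5}; NE contributions (7, 11, 0, 16, 14, 0), X = 48.

48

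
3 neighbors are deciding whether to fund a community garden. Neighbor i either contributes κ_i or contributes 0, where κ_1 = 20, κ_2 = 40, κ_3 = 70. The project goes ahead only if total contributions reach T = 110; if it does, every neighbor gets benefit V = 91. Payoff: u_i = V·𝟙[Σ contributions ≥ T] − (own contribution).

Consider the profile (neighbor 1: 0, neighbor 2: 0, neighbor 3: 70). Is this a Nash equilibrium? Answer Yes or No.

Total = 70 < 110: not provided.
Neighbor 1 (pledges 0, payoff 0): pledging 20 → total 90, payoff -20. No gain.
Neighbor 2 (pledges 0, payoff 0): pledging 40 → total 110, payoff 51. Profitable deviation.

No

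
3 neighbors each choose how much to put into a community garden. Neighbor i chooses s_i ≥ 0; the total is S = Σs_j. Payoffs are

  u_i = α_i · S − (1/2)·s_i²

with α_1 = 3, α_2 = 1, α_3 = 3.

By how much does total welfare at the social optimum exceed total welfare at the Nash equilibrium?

34

Neighbor i's FOC: ∂u_i/∂s_i = α_i − s_i = 0, so s_i* = α_i.
NE contributions = (3, 1, 3); S = 7.
W^NE = (Σα)·S − ½Σα_i² = 7² − ½·19 = 39.5.
Planner sets s_i = Σα_j = 7 for every i, so S^SO = 3·7 = 21.
W^SO = (Σα)·S^SO − ½·3·(Σα)² = (3/2)·7² = 73.5.
Deadweight loss = W^SO − W^NE = 34.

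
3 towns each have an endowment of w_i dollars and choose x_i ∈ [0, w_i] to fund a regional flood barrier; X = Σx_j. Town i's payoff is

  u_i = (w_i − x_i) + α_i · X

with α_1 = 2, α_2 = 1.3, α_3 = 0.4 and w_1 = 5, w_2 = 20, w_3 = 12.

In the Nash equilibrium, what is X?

∂u_i/∂x_i = α_i − 1, so town i contributes w_i if α_i > 1, else 0.
α_i > 1 for i ∈ {1, 2}; NE contributions (5, 20, 0), X = 25.

25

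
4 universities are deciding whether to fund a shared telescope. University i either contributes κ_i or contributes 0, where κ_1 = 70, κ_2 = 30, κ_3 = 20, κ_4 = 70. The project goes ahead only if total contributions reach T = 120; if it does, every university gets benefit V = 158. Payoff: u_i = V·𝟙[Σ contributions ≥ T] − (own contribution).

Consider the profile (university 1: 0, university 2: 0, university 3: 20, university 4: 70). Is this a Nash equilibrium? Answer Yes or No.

No

Total = 90 < 120: not provided.
University 1 (pledges 0, payoff 0): pledging 70 → total 160, payoff 88. Profitable deviation.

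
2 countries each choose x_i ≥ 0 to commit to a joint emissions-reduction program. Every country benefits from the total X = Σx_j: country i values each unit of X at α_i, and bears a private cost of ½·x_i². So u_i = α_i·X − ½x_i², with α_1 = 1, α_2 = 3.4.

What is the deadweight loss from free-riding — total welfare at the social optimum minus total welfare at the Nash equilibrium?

Country i's FOC: ∂u_i/∂x_i = α_i − x_i = 0, so x_i* = α_i.
NE contributions = (1, 3.4); X = 4.4.
W^NE = (Σα)·X − ½Σα_i² = 4.4² − ½·12.56 = 13.08.
Planner sets x_i = Σα_j = 4.4 for every i, so X^SO = 2·4.4 = 8.8.
W^SO = (Σα)·X^SO − ½·2·(Σα)² = (2/2)·4.4² = 19.36.
Deadweight loss = W^SO − W^NE = 6.28.

6.28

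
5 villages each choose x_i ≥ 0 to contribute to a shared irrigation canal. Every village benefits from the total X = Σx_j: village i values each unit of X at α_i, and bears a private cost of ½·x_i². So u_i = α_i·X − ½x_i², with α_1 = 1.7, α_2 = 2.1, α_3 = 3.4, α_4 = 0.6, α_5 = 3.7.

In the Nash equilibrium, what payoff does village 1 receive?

Village i's FOC: ∂u_i/∂x_i = α_i − x_i = 0, so x_i* = α_i.
NE contributions = (1.7, 2.1, 3.4, 0.6, 3.7); X = 11.5.
u_1 = α_1·X − ½·(x_1)² = 1.7·11.5 − ½·1.7² = 18.105.

18.105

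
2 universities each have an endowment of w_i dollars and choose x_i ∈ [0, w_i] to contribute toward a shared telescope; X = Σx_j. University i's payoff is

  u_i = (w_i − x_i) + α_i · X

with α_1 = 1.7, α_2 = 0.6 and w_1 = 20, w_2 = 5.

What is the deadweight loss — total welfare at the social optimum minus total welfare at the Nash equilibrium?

6.5

∂u_i/∂x_i = α_i − 1, so university i contributes w_i if α_i > 1, else 0.
α_i > 1 for i ∈ {1}; NE contributions (20, 0), X = 20.
W^NE = Σw_i − X^NE + (Σα_i)·X^NE = 25 + 1.3·20 = 51.
Planner: ∂(Σu_j)/∂x_i = Σα_j − 1 = 1.3 > 0, so everyone contributes w_i; X^SO = 25, W^SO = 25 + 1.3·25 = 57.5.
Deadweight loss = 6.5.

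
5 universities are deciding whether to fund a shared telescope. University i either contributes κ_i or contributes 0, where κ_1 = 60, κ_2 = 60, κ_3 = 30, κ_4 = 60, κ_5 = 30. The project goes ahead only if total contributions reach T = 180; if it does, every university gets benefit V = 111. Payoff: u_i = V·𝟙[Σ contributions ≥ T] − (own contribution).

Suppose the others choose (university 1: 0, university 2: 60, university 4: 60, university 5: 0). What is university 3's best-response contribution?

Others' total = 120. Even contributing 30 gives 150 < 180: no benefit either way.
Best response: 0.

0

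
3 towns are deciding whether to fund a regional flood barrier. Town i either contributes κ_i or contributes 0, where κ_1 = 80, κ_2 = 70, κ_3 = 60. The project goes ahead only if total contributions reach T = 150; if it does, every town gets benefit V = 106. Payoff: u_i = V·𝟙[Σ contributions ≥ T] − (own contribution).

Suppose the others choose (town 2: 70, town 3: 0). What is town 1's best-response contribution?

Others' total = 70. Contributing 80 brings total to 150 ≥ 150: gain V − κ_1 = 26.
Best response: 80.

80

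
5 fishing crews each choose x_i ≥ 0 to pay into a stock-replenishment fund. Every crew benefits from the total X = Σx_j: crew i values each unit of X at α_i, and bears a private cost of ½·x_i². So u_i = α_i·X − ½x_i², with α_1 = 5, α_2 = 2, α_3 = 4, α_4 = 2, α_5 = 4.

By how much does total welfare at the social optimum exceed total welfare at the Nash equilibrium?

Crew i's FOC: ∂u_i/∂x_i = α_i − x_i = 0, so x_i* = α_i.
NE contributions = (5, 2, 4, 2, 4); X = 17.
W^NE = (Σα)·X − ½Σα_i² = 17² − ½·65 = 256.5.
Planner sets x_i = Σα_j = 17 for every i, so X^SO = 5·17 = 85.
W^SO = (Σα)·X^SO − ½·5·(Σα)² = (5/2)·17² = 722.5.
Deadweight loss = W^SO − W^NE = 466.

466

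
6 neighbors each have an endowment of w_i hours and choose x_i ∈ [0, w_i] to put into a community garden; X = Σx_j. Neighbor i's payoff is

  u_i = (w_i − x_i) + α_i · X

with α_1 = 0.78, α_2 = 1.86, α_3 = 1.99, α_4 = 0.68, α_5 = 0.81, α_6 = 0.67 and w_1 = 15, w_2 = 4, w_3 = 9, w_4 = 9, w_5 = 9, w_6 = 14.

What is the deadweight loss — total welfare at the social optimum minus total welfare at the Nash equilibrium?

272.13

∂u_i/∂x_i = α_i − 1, so neighbor i contributes w_i if α_i > 1, else 0.
α_i > 1 for i ∈ {2, 3}; NE contributions (0, 4, 9, 0, 0, 0), X = 13.
W^NE = Σw_i − X^NE + (Σα_i)·X^NE = 60 + 5.79·13 = 135.27.
Planner: ∂(Σu_j)/∂x_i = Σα_j − 1 = 5.79 > 0, so everyone contributes w_i; X^SO = 60, W^SO = 60 + 5.79·60 = 407.4.
Deadweight loss = 272.13.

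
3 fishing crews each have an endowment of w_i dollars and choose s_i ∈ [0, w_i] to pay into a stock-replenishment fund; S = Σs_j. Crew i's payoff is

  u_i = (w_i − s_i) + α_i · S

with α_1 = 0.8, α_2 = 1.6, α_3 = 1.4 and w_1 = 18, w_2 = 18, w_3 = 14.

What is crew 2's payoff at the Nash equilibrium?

∂u_i/∂s_i = α_i − 1, so crew i contributes w_i if α_i > 1, else 0.
α_i > 1 for i ∈ {2, 3}; NE contributions (0, 18, 14), S = 32.
u_2 = (18 − 18) + 1.6·32 = 51.2.

51.2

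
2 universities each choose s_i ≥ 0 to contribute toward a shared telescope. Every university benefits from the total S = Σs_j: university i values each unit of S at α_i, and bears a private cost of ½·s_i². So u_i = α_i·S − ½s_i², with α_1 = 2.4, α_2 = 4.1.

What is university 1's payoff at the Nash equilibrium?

12.72

University i's FOC: ∂u_i/∂s_i = α_i − s_i = 0, so s_i* = α_i.
NE contributions = (2.4, 4.1); S = 6.5.
u_1 = α_1·S − ½·(s_1)² = 2.4·6.5 − ½·2.4² = 12.72.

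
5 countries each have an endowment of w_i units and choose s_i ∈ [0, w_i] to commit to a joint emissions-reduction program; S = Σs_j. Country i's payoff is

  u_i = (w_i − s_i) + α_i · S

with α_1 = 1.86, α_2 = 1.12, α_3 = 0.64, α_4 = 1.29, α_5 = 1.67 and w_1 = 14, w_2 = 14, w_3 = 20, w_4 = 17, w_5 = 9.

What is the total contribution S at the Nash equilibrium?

∂u_i/∂s_i = α_i − 1, so country i contributes w_i if α_i > 1, else 0.
α_i > 1 for i ∈ {1, 2, 4, 5}; NE contributions (14, 14, 0, 17, 9), S = 54.

54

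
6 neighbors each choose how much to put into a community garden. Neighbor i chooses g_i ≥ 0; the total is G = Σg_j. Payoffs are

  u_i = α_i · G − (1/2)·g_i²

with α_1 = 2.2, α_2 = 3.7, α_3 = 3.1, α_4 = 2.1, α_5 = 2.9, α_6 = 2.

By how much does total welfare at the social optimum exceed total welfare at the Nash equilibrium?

Neighbor i's FOC: ∂u_i/∂g_i = α_i − g_i = 0, so g_i* = α_i.
NE contributions = (2.2, 3.7, 3.1, 2.1, 2.9, 2); G = 16.
W^NE = (Σα)·G − ½Σα_i² = 16² − ½·44.96 = 233.52.
Planner sets g_i = Σα_j = 16 for every i, so G^SO = 6·16 = 96.
W^SO = (Σα)·G^SO − ½·6·(Σα)² = (6/2)·16² = 768.
Deadweight loss = W^SO − W^NE = 534.48.

534.48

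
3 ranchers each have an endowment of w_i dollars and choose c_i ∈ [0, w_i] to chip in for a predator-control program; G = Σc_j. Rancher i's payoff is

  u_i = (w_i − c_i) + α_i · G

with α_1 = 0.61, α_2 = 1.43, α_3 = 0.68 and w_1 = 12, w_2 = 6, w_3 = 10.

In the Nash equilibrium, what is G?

6

∂u_i/∂c_i = α_i − 1, so rancher i contributes w_i if α_i > 1, else 0.
α_i > 1 for i ∈ {2}; NE contributions (0, 6, 0), G = 6.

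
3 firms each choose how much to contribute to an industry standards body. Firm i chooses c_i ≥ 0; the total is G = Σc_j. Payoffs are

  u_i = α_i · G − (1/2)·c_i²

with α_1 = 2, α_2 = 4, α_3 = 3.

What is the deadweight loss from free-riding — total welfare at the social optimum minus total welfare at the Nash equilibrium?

55

Firm i's FOC: ∂u_i/∂c_i = α_i − c_i = 0, so c_i* = α_i.
NE contributions = (2, 4, 3); G = 9.
W^NE = (Σα)·G − ½Σα_i² = 9² − ½·29 = 66.5.
Planner sets c_i = Σα_j = 9 for every i, so G^SO = 3·9 = 27.
W^SO = (Σα)·G^SO − ½·3·(Σα)² = (3/2)·9² = 121.5.
Deadweight loss = W^SO − W^NE = 55.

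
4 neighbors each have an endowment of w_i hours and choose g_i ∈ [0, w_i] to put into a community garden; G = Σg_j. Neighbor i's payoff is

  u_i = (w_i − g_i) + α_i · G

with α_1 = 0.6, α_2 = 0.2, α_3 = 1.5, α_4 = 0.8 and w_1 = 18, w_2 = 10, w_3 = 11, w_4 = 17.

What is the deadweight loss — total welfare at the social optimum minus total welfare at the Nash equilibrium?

94.5

∂u_i/∂g_i = α_i − 1, so neighbor i contributes w_i if α_i > 1, else 0.
α_i > 1 for i ∈ {3}; NE contributions (0, 0, 11, 0), G = 11.
W^NE = Σw_i − G^NE + (Σα_i)·G^NE = 56 + 2.1·11 = 79.1.
Planner: ∂(Σu_j)/∂g_i = Σα_j − 1 = 2.1 > 0, so everyone contributes w_i; G^SO = 56, W^SO = 56 + 2.1·56 = 173.6.
Deadweight loss = 94.5.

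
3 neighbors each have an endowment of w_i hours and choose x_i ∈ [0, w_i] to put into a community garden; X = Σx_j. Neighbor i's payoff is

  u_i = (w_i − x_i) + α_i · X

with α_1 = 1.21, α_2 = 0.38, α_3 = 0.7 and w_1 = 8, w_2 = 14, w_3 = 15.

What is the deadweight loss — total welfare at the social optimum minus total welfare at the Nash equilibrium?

37.41

∂u_i/∂x_i = α_i − 1, so neighbor i contributes w_i if α_i > 1, else 0.
α_i > 1 for i ∈ {1}; NE contributions (8, 0, 0), X = 8.
W^NE = Σw_i − X^NE + (Σα_i)·X^NE = 37 + 1.29·8 = 47.32.
Planner: ∂(Σu_j)/∂x_i = Σα_j − 1 = 1.29 > 0, so everyone contributes w_i; X^SO = 37, W^SO = 37 + 1.29·37 = 84.73.
Deadweight loss = 37.41.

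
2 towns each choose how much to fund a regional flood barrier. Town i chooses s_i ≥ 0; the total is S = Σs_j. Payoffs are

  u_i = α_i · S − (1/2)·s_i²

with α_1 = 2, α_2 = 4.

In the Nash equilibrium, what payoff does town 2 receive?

Town i's FOC: ∂u_i/∂s_i = α_i − s_i = 0, so s_i* = α_i.
NE contributions = (2, 4); S = 6.
u_2 = α_2·S − ½·(s_2)² = 4·6 − ½·4² = 16.

16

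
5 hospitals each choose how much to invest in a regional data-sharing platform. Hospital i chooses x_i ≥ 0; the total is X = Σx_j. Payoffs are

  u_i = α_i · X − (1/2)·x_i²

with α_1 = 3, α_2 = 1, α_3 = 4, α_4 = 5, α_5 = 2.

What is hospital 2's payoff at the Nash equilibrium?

14.5

Hospital i's FOC: ∂u_i/∂x_i = α_i − x_i = 0, so x_i* = α_i.
NE contributions = (3, 1, 4, 5, 2); X = 15.
u_2 = α_2·X − ½·(x_2)² = 1·15 − ½·1² = 14.5.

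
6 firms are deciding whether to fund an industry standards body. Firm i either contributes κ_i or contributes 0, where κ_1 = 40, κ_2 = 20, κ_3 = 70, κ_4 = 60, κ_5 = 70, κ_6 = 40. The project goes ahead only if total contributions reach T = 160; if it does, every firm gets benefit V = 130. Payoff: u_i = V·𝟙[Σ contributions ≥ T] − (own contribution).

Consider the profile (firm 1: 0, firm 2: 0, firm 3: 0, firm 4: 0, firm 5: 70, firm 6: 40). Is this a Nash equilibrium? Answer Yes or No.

No

Total = 110 < 160: not provided.
Firm 1 (pledges 0, payoff 0): pledging 40 → total 150, payoff -40. No gain.
Firm 2 (pledges 0, payoff 0): pledging 20 → total 130, payoff -20. No gain.
Firm 3 (pledges 0, payoff 0): pledging 70 → total 180, payoff 60. Profitable deviation.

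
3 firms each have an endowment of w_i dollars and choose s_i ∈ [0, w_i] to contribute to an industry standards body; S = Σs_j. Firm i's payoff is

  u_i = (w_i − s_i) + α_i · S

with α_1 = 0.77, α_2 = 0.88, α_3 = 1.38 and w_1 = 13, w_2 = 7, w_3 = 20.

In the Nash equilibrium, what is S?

20

∂u_i/∂s_i = α_i − 1, so firm i contributes w_i if α_i > 1, else 0.
α_i > 1 for i ∈ {3}; NE contributions (0, 0, 20), S = 20.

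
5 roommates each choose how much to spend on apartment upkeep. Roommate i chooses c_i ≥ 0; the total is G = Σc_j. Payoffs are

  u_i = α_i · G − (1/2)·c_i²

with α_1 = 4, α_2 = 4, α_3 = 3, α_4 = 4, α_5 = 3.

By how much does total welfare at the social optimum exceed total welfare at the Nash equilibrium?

Roommate i's FOC: ∂u_i/∂c_i = α_i − c_i = 0, so c_i* = α_i.
NE contributions = (4, 4, 3, 4, 3); G = 18.
W^NE = (Σα)·G − ½Σα_i² = 18² − ½·66 = 291.
Planner sets c_i = Σα_j = 18 for every i, so G^SO = 5·18 = 90.
W^SO = (Σα)·G^SO − ½·5·(Σα)² = (5/2)·18² = 810.
Deadweight loss = W^SO − W^NE = 519.

519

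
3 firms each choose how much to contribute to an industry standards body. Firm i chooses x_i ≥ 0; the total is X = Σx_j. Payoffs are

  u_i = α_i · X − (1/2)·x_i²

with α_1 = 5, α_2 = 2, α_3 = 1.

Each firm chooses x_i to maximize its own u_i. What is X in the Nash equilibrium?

Firm i's FOC: ∂u_i/∂x_i = α_i − x_i = 0, so x_i* = α_i.
NE contributions = (5, 2, 1); X = 8.

8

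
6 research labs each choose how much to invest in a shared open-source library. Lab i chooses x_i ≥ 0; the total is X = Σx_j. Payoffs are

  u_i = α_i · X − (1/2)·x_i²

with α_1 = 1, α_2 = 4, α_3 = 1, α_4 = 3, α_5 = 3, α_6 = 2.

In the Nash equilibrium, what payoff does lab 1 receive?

13.5

Lab i's FOC: ∂u_i/∂x_i = α_i − x_i = 0, so x_i* = α_i.
NE contributions = (1, 4, 1, 3, 3, 2); X = 14.
u_1 = α_1·X − ½·(x_1)² = 1·14 − ½·1² = 13.5.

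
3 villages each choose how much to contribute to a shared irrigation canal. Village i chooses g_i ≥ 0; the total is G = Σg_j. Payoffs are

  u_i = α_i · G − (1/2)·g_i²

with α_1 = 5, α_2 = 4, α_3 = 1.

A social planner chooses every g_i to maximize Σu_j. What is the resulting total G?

30

Planner FOC: ∂(Σu_j)/∂g_i = (Σα_j) − g_i = 0, so g_i^SO = Σα_j = 10 for every i; G^SO = 30.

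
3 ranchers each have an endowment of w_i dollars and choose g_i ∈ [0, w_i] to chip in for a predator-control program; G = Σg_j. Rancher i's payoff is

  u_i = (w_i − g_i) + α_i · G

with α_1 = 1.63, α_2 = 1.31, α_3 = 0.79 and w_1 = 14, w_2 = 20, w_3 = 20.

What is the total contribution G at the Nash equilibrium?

34

∂u_i/∂g_i = α_i − 1, so rancher i contributes w_i if α_i > 1, else 0.
α_i > 1 for i ∈ {1, 2}; NE contributions (14, 20, 0), G = 34.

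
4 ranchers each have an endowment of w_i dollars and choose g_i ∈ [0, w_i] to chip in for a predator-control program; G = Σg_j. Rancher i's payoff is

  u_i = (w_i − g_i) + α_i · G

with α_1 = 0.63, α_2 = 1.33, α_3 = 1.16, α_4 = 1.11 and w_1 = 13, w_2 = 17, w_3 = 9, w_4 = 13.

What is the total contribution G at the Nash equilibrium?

∂u_i/∂g_i = α_i − 1, so rancher i contributes w_i if α_i > 1, else 0.
α_i > 1 for i ∈ {2, 3, 4}; NE contributions (0, 17, 9, 13), G = 39.

39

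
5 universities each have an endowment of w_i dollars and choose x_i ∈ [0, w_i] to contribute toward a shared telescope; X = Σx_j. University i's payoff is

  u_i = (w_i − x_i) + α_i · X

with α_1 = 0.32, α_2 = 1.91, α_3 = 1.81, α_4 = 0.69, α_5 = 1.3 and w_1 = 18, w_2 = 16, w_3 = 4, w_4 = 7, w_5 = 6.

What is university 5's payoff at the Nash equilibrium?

∂u_i/∂x_i = α_i − 1, so university i contributes w_i if α_i > 1, else 0.
α_i > 1 for i ∈ {2, 3, 5}; NE contributions (0, 16, 4, 0, 6), X = 26.
u_5 = (6 − 6) + 1.3·26 = 33.8.

33.8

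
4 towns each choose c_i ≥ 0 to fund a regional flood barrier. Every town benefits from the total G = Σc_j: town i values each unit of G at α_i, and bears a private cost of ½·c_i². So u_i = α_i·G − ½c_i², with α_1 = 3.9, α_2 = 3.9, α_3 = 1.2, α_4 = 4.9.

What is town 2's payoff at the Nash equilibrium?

46.605

Town i's FOC: ∂u_i/∂c_i = α_i − c_i = 0, so c_i* = α_i.
NE contributions = (3.9, 3.9, 1.2, 4.9); G = 13.9.
u_2 = α_2·G − ½·(c_2)² = 3.9·13.9 − ½·3.9² = 46.605.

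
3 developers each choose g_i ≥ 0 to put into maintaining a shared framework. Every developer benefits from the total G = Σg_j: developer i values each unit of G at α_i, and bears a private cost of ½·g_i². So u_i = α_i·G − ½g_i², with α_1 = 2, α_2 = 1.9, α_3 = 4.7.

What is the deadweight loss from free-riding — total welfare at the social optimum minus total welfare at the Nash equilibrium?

Developer i's FOC: ∂u_i/∂g_i = α_i − g_i = 0, so g_i* = α_i.
NE contributions = (2, 1.9, 4.7); G = 8.6.
W^NE = (Σα)·G − ½Σα_i² = 8.6² − ½·29.7 = 59.11.
Planner sets g_i = Σα_j = 8.6 for every i, so G^SO = 3·8.6 = 25.8.
W^SO = (Σα)·G^SO − ½·3·(Σα)² = (3/2)·8.6² = 110.94.
Deadweight loss = W^SO − W^NE = 51.83.

51.83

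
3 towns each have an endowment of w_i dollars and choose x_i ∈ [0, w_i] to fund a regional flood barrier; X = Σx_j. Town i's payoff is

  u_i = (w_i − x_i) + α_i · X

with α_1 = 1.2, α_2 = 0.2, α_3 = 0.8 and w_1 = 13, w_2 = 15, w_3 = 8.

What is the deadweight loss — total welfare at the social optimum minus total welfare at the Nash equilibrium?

∂u_i/∂x_i = α_i − 1, so town i contributes w_i if α_i > 1, else 0.
α_i > 1 for i ∈ {1}; NE contributions (13, 0, 0), X = 13.
W^NE = Σw_i − X^NE + (Σα_i)·X^NE = 36 + 1.2·13 = 51.6.
Planner: ∂(Σu_j)/∂x_i = Σα_j − 1 = 1.2 > 0, so everyone contributes w_i; X^SO = 36, W^SO = 36 + 1.2·36 = 79.2.
Deadweight loss = 27.6.

27.6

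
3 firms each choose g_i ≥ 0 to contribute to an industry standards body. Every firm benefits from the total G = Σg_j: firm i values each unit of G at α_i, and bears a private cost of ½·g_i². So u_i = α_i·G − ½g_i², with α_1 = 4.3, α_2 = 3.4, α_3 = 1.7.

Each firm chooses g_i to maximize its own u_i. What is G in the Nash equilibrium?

9.4

Firm i's FOC: ∂u_i/∂g_i = α_i − g_i = 0, so g_i* = α_i.
NE contributions = (4.3, 3.4, 1.7); G = 9.4.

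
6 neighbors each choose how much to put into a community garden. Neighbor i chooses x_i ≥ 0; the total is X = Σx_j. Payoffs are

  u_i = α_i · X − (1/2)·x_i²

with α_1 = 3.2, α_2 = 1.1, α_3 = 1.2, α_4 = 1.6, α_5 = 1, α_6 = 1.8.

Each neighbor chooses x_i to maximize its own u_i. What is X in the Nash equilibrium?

9.9

Neighbor i's FOC: ∂u_i/∂x_i = α_i − x_i = 0, so x_i* = α_i.
NE contributions = (3.2, 1.1, 1.2, 1.6, 1, 1.8); X = 9.9.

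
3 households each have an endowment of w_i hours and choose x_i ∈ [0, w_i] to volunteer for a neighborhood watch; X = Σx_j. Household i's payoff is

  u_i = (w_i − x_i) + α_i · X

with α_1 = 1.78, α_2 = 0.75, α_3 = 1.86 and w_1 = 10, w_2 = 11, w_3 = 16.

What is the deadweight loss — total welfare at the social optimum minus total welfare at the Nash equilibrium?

∂u_i/∂x_i = α_i − 1, so household i contributes w_i if α_i > 1, else 0.
α_i > 1 for i ∈ {1, 3}; NE contributions (10, 0, 16), X = 26.
W^NE = Σw_i − X^NE + (Σα_i)·X^NE = 37 + 3.39·26 = 125.14.
Planner: ∂(Σu_j)/∂x_i = Σα_j − 1 = 3.39 > 0, so everyone contributes w_i; X^SO = 37, W^SO = 37 + 3.39·37 = 162.43.
Deadweight loss = 37.29.

37.29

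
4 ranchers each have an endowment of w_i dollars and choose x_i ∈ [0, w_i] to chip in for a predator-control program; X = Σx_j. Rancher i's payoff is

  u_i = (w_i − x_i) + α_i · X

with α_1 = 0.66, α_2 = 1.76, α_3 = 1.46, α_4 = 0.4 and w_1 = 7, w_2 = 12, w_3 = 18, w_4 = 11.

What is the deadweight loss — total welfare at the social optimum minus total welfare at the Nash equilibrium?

∂u_i/∂x_i = α_i − 1, so rancher i contributes w_i if α_i > 1, else 0.
α_i > 1 for i ∈ {2, 3}; NE contributions (0, 12, 18, 0), X = 30.
W^NE = Σw_i − X^NE + (Σα_i)·X^NE = 48 + 3.28·30 = 146.4.
Planner: ∂(Σu_j)/∂x_i = Σα_j − 1 = 3.28 > 0, so everyone contributes w_i; X^SO = 48, W^SO = 48 + 3.28·48 = 205.44.
Deadweight loss = 59.04.

59.04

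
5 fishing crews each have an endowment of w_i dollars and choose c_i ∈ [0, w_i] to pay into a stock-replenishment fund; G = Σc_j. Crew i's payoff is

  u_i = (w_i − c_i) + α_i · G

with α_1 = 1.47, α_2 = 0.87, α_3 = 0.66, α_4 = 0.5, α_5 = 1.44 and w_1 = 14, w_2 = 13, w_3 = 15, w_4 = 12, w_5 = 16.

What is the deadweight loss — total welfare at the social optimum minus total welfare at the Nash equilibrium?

∂u_i/∂c_i = α_i − 1, so crew i contributes w_i if α_i > 1, else 0.
α_i > 1 for i ∈ {1, 5}; NE contributions (14, 0, 0, 0, 16), G = 30.
W^NE = Σw_i − G^NE + (Σα_i)·G^NE = 70 + 3.94·30 = 188.2.
Planner: ∂(Σu_j)/∂c_i = Σα_j − 1 = 3.94 > 0, so everyone contributes w_i; G^SO = 70, W^SO = 70 + 3.94·70 = 345.8.
Deadweight loss = 157.6.

157.6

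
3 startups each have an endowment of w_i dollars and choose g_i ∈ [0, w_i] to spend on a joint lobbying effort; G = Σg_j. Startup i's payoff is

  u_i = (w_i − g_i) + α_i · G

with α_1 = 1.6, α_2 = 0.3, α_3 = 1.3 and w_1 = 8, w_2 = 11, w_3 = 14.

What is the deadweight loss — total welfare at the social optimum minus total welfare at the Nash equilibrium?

∂u_i/∂g_i = α_i − 1, so startup i contributes w_i if α_i > 1, else 0.
α_i > 1 for i ∈ {1, 3}; NE contributions (8, 0, 14), G = 22.
W^NE = Σw_i − G^NE + (Σα_i)·G^NE = 33 + 2.2·22 = 81.4.
Planner: ∂(Σu_j)/∂g_i = Σα_j − 1 = 2.2 > 0, so everyone contributes w_i; G^SO = 33, W^SO = 33 + 2.2·33 = 105.6.
Deadweight loss = 24.2.

24.2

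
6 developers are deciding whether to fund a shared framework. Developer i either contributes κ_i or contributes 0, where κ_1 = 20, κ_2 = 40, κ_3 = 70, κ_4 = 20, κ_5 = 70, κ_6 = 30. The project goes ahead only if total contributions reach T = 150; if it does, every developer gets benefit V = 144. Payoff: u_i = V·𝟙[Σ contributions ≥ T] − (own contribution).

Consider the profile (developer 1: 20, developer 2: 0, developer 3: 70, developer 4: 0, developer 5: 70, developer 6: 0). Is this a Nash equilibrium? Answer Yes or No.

Yes

Total = 160 ≥ 150: provided.
Developer 1 (pledges 20, payoff 124): dropping to 0 → total 140, payoff 0. No gain.
Developer 2 (pledges 0, payoff 144): pledging 40 → total 200, payoff 104. No gain.
Developer 3 (pledges 70, payoff 74): dropping to 0 → total 90, payoff 0. No gain.
Developer 4 (pledges 0, payoff 144): pledging 20 → total 180, payoff 124. No gain.
Developer 5 (pledges 70, payoff 74): dropping to 0 → total 90, payoff 0. No gain.
Developer 6 (pledges 0, payoff 144): pledging 30 → total 190, payoff 114. No gain.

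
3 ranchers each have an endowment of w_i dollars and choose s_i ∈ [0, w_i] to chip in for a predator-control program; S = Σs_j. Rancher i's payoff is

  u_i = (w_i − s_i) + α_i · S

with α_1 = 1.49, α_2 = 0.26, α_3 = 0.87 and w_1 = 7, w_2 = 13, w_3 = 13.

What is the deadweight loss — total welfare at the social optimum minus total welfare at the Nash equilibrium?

∂u_i/∂s_i = α_i − 1, so rancher i contributes w_i if α_i > 1, else 0.
α_i > 1 for i ∈ {1}; NE contributions (7, 0, 0), S = 7.
W^NE = Σw_i − S^NE + (Σα_i)·S^NE = 33 + 1.62·7 = 44.34.
Planner: ∂(Σu_j)/∂s_i = Σα_j − 1 = 1.62 > 0, so everyone contributes w_i; S^SO = 33, W^SO = 33 + 1.62·33 = 86.46.
Deadweight loss = 42.12.

42.12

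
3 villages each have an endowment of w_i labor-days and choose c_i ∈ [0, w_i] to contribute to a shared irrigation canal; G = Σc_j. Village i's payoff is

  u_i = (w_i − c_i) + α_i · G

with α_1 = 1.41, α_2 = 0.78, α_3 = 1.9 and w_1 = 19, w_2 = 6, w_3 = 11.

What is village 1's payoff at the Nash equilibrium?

42.3

∂u_i/∂c_i = α_i − 1, so village i contributes w_i if α_i > 1, else 0.
α_i > 1 for i ∈ {1, 3}; NE contributions (19, 0, 11), G = 30.
u_1 = (19 − 19) + 1.41·30 = 42.3.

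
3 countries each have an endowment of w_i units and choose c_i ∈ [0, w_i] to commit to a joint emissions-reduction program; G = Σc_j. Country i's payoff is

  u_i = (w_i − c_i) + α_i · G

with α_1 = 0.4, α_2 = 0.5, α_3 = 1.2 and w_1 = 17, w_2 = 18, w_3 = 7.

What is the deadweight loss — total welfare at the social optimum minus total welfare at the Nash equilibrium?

38.5

∂u_i/∂c_i = α_i − 1, so country i contributes w_i if α_i > 1, else 0.
α_i > 1 for i ∈ {3}; NE contributions (0, 0, 7), G = 7.
W^NE = Σw_i − G^NE + (Σα_i)·G^NE = 42 + 1.1·7 = 49.7.
Planner: ∂(Σu_j)/∂c_i = Σα_j − 1 = 1.1 > 0, so everyone contributes w_i; G^SO = 42, W^SO = 42 + 1.1·42 = 88.2.
Deadweight loss = 38.5.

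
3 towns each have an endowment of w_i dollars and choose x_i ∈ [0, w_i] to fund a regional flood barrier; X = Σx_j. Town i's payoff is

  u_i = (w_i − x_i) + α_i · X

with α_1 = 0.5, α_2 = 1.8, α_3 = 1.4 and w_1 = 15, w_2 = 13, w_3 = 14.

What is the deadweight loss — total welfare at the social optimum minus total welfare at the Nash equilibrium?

40.5

∂u_i/∂x_i = α_i − 1, so town i contributes w_i if α_i > 1, else 0.
α_i > 1 for i ∈ {2, 3}; NE contributions (0, 13, 14), X = 27.
W^NE = Σw_i − X^NE + (Σα_i)·X^NE = 42 + 2.7·27 = 114.9.
Planner: ∂(Σu_j)/∂x_i = Σα_j − 1 = 2.7 > 0, so everyone contributes w_i; X^SO = 42, W^SO = 42 + 2.7·42 = 155.4.
Deadweight loss = 40.5.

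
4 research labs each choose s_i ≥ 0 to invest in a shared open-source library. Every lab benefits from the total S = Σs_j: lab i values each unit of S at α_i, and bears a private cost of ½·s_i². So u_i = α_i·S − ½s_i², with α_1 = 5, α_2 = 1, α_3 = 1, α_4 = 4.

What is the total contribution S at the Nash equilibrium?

11

Lab i's FOC: ∂u_i/∂s_i = α_i − s_i = 0, so s_i* = α_i.
NE contributions = (5, 1, 1, 4); S = 11.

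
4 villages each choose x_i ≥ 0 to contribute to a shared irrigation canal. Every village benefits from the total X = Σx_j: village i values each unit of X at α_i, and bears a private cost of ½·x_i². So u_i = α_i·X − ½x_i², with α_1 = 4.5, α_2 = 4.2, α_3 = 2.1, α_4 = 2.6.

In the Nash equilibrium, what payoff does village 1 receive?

50.175

Village i's FOC: ∂u_i/∂x_i = α_i − x_i = 0, so x_i* = α_i.
NE contributions = (4.5, 4.2, 2.1, 2.6); X = 13.4.
u_1 = α_1·X − ½·(x_1)² = 4.5·13.4 − ½·4.5² = 50.175.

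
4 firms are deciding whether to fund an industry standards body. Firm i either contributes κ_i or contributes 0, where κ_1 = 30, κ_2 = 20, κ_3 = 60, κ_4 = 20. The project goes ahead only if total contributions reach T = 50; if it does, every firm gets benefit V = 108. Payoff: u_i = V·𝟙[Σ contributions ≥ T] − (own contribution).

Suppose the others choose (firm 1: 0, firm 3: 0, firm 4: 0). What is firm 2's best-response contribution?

0

Others' total = 0. Even contributing 20 gives 20 < 50: no benefit either way.
Best response: 0.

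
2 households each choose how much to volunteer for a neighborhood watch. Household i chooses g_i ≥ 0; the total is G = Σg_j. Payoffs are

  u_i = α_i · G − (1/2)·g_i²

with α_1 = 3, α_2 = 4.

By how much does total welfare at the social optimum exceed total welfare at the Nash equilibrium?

Household i's FOC: ∂u_i/∂g_i = α_i − g_i = 0, so g_i* = α_i.
NE contributions = (3, 4); G = 7.
W^NE = (Σα)·G − ½Σα_i² = 7² − ½·25 = 36.5.
Planner sets g_i = Σα_j = 7 for every i, so G^SO = 2·7 = 14.
W^SO = (Σα)·G^SO − ½·2·(Σα)² = (2/2)·7² = 49.
Deadweight loss = W^SO − W^NE = 12.5.

12.5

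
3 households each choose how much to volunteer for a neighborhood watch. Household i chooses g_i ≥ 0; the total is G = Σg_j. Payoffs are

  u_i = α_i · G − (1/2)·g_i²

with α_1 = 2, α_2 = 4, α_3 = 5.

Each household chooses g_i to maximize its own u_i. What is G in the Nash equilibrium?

11

Household i's FOC: ∂u_i/∂g_i = α_i − g_i = 0, so g_i* = α_i.
NE contributions = (2, 4, 5); G = 11.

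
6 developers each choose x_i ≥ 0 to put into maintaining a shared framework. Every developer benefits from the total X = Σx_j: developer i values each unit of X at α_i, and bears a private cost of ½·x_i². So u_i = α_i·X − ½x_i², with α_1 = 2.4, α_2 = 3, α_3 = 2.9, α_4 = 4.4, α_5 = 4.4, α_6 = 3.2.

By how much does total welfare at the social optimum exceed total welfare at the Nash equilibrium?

860.245

Developer i's FOC: ∂u_i/∂x_i = α_i − x_i = 0, so x_i* = α_i.
NE contributions = (2.4, 3, 2.9, 4.4, 4.4, 3.2); X = 20.3.
W^NE = (Σα)·X − ½Σα_i² = 20.3² − ½·72.13 = 376.025.
Planner sets x_i = Σα_j = 20.3 for every i, so X^SO = 6·20.3 = 121.8.
W^SO = (Σα)·X^SO − ½·6·(Σα)² = (6/2)·20.3² = 1236.27.
Deadweight loss = W^SO − W^NE = 860.245.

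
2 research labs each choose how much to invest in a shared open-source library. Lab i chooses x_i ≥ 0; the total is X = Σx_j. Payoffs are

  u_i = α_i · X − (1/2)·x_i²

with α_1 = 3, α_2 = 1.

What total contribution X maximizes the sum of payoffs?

Planner FOC: ∂(Σu_j)/∂x_i = (Σα_j) − x_i = 0, so x_i^SO = Σα_j = 4 for every i; X^SO = 8.

8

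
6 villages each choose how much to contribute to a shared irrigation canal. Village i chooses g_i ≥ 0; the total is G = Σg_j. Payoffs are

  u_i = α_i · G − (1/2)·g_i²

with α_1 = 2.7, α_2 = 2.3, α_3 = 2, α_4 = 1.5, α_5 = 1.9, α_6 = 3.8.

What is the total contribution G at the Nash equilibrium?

Village i's FOC: ∂u_i/∂g_i = α_i − g_i = 0, so g_i* = α_i.
NE contributions = (2.7, 2.3, 2, 1.5, 1.9, 3.8); G = 14.2.

14.2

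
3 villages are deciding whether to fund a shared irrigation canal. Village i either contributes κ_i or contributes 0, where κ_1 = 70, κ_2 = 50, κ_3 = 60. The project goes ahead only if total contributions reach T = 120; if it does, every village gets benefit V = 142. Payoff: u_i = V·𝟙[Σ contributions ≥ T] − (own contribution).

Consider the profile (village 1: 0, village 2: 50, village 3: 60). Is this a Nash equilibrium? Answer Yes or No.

Total = 110 < 120: not provided.
Village 1 (pledges 0, payoff 0): pledging 70 → total 180, payoff 72. Profitable deviation.

No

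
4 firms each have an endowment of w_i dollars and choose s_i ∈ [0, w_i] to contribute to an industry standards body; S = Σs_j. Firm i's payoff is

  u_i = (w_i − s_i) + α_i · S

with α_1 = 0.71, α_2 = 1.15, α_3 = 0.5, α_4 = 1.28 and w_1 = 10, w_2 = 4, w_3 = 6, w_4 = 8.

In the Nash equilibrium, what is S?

∂u_i/∂s_i = α_i − 1, so firm i contributes w_i if α_i > 1, else 0.
α_i > 1 for i ∈ {2, 4}; NE contributions (0, 4, 0, 8), S = 12.

12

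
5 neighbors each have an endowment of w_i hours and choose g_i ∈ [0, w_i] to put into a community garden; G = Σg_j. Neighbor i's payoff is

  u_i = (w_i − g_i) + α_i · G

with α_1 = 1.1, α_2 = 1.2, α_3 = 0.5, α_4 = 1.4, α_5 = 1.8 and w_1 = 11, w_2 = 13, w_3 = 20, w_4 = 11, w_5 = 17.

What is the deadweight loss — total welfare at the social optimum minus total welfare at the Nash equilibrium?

100

∂u_i/∂g_i = α_i − 1, so neighbor i contributes w_i if α_i > 1, else 0.
α_i > 1 for i ∈ {1, 2, 4, 5}; NE contributions (11, 13, 0, 11, 17), G = 52.
W^NE = Σw_i − G^NE + (Σα_i)·G^NE = 72 + 5·52 = 332.
Planner: ∂(Σu_j)/∂g_i = Σα_j − 1 = 5 > 0, so everyone contributes w_i; G^SO = 72, W^SO = 72 + 5·72 = 432.
Deadweight loss = 100.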